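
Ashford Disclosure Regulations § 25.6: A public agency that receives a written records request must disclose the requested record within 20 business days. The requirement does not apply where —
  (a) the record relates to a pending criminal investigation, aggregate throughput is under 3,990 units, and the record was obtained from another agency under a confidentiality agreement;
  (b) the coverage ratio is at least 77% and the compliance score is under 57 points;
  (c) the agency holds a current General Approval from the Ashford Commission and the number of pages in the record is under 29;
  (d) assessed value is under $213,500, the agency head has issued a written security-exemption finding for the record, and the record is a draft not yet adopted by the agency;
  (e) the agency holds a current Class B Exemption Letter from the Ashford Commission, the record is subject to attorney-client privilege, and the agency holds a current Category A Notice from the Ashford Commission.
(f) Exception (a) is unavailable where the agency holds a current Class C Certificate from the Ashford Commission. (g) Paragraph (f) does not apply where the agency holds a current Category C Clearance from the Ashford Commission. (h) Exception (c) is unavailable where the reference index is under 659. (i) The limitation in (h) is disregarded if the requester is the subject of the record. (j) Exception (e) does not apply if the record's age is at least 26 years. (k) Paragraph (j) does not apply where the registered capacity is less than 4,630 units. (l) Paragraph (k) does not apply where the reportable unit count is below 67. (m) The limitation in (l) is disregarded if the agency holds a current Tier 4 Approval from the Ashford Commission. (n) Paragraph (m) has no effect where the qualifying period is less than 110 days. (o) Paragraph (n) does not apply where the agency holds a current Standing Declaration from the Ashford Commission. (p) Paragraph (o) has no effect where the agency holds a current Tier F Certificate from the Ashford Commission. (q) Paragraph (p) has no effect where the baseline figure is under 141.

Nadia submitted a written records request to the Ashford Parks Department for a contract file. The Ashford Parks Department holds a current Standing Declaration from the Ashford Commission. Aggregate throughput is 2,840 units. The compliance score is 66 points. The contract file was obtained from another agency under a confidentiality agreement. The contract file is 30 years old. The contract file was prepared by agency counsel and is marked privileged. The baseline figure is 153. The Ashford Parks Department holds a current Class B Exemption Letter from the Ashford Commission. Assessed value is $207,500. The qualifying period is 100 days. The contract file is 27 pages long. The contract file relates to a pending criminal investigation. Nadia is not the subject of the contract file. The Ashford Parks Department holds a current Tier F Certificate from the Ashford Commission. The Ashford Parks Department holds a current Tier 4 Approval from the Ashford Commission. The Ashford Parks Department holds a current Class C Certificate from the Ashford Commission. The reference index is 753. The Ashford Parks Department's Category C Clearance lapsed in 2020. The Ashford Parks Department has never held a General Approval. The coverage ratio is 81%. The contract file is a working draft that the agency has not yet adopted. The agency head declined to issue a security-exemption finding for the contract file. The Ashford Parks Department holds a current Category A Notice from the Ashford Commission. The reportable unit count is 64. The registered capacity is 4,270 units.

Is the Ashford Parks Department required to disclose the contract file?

Yes — the Ashford Parks Department must disclose the contract file.

Exception (a): the contract file relates to a pending investigation; aggregate throughput is 2,840 units, under the 3,990 units limit; the contract file was obtained under a confidentiality agreement — every condition holds. Turning to paragraphs (f)–(g): (f) operates against (a): a current Class C Certificate is held. (g), which would lift (f), is not engaged — the Category C Clearance is not current. Exception (a) does not apply.
Exception (b) does not apply: the compliance score is 66 points, not under 57 points.
Exception (c) fails — the General Approval is not current.
Exception (d) does not apply: the agency head declined to issue a security-exemption finding.
Exception (e)'s conditions are all satisfied: a current Class B Exemption Letter is held; the contract file is privileged; a current Category A Notice is held. Turning to paragraphs (j)–(q): (j) is triggered — the record's age is 30 years, meeting the 26 years threshold. (k) is triggered (the registered capacity is 4,270 units, less than the 4,630 units limit), but is set aside by (l): (l) operates — the reportable unit count is 64, below the 67 limit. (m) operates (a current Tier 4 Approval is held), but is itself disapplied by (n): (n) operates against (m): the qualifying period is 100 days, less than the 110 days limit. (o) would limit (n) — a current Standing Declaration is held — but (p) sets (o) aside: (p) applies — a current Tier F Certificate is held. (q), which would lift (p), is inapplicable — the baseline figure is 153, not under 141. So (e) is unavailable.
No exception applies. The general rule governs.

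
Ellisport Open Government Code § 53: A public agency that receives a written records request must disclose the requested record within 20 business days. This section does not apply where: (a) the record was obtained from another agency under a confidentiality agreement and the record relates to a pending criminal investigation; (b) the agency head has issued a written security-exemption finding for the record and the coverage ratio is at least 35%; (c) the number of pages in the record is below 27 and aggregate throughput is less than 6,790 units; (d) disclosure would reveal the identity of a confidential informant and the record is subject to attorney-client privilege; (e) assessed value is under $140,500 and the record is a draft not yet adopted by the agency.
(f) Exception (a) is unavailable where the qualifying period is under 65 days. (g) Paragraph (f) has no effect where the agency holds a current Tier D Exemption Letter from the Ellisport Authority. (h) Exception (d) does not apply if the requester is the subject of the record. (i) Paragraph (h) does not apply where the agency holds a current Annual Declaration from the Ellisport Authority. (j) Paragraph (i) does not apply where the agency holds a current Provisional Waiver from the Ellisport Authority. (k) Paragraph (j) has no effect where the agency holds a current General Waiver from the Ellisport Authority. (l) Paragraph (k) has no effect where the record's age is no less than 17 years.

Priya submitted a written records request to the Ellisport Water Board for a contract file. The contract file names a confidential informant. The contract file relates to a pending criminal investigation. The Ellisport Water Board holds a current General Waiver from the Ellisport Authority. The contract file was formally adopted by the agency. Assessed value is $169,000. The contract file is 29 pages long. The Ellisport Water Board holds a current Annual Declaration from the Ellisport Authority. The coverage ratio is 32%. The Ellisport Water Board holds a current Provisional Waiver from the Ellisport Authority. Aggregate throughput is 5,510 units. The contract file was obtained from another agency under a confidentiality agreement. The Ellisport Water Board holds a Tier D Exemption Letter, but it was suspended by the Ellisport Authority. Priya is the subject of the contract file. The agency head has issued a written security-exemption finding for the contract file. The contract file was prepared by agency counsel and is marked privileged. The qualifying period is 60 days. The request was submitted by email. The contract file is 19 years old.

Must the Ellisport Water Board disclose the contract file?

Exception (a) is satisfied on its face — the contract file was obtained under a confidentiality agreement; the contract file relates to a pending investigation. But: (f) operates against (a): the qualifying period is 60 days, under the 65 days limit. (g) does not operate here (there is no Tier D Exemption Letter in force), so (f) stands. Exception (a) does not apply.
Exception (b) fails — the coverage ratio is 32%, short of 35%.
Exception (c) does not apply: the number of pages in the record is 29, not below 27.
Exception (d) is satisfied on its face — the contract file names a confidential informant; the contract file is privileged. But applying paragraphs (h)–(l): (h) applies — Priya is the subject of the contract file. (i) would limit (h) — a current Annual Declaration is held — but (j) sets (i) aside: (j) operates against (i): a current Provisional Waiver is held. (k) is engaged (a current General Waiver is held), but is displaced by (l): (l) applies — the record's age is 19 years, meeting the 17 years threshold. (d) is therefore removed.
Exception (e) does not apply: assessed value is $169,000, not under $140,500.
No exception is made out. the Ellisport Water Board falls within the general rule.

Yes — the Ellisport Water Board must disclose the contract file.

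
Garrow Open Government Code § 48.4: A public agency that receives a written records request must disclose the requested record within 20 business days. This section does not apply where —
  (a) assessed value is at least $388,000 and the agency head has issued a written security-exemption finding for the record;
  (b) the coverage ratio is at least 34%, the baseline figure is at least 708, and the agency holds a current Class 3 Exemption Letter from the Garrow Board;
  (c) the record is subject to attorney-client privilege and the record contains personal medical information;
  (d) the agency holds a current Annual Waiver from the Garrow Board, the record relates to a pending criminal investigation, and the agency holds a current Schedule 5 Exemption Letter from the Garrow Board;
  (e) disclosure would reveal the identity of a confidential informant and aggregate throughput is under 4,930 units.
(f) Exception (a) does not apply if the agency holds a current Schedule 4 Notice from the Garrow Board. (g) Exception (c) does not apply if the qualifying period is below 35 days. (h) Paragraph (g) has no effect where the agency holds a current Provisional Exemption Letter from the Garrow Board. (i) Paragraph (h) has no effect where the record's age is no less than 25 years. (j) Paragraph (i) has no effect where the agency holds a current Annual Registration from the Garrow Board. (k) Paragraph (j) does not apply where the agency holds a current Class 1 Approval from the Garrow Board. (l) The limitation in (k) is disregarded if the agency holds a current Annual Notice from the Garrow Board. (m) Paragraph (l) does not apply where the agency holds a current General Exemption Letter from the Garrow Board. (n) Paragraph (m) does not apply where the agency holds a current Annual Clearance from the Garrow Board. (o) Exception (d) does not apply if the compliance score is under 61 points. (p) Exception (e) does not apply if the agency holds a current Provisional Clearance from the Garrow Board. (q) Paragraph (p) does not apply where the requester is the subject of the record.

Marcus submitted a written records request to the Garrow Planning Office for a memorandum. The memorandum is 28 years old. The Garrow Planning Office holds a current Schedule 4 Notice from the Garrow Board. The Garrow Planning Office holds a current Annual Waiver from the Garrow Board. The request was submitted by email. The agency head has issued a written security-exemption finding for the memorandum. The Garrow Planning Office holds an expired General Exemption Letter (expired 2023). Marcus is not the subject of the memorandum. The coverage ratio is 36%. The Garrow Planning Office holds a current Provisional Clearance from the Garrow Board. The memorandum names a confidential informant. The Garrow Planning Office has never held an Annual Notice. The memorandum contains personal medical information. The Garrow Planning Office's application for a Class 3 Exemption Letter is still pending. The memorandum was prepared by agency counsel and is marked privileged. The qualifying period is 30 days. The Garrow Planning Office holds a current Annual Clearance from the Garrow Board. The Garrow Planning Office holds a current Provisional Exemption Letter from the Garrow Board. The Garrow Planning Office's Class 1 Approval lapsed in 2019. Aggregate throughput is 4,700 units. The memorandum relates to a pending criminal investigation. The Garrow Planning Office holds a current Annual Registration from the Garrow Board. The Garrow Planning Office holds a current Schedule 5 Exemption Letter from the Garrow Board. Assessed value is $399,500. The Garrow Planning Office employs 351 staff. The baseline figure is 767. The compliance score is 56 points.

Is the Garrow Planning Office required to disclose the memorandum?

Exception (a): assessed value is $399,500, meeting the $388,000 threshold; a written security-exemption finding has been issued — every condition holds. Turning to paragraph (f): (f) operates against (a): a current Schedule 4 Notice is held. (a) is therefore removed.
Exception (b) does not apply: no current Class 3 Exemption Letter is held.
Exception (c): the memorandum is privileged; the memorandum contains personal medical information — every condition holds. Under paragraphs (g)–(n): (g) would limit (c) — the qualifying period is 30 days, below the 35 days limit — but (h) sets (g) aside: (h) operates against (g): a current Provisional Exemption Letter is held. (i) would limit (h) — the record's age is 28 years, meeting the 25 years threshold — but (j) sets (i) aside: (j) operates against (i): a current Annual Registration is held. (k) does not operate here (no current Class 1 Approval is held), so (j) stands. So (c) applies.
Exception (d) is satisfied on its face — a current Annual Waiver is held; the memorandum relates to a pending investigation; a current Schedule 5 Exemption Letter is held. Turning to paragraph (o): (o) is triggered — the compliance score is 56 points, under the 61 points limit. So (d) is unavailable.
Exception (e)'s conditions are all satisfied: the memorandum names a confidential informant; aggregate throughput is 4,700 units, under the 4,930 units limit. However, paragraphs (p)–(q) must be considered: (p) is engaged — a current Provisional Clearance is held. (q) is not triggered (Marcus is not the subject of the memorandum), so (p) stands. Exception (e) does not apply.

No — exception (c) applies; the Garrow Planning Office is not required to disclose the memorandum.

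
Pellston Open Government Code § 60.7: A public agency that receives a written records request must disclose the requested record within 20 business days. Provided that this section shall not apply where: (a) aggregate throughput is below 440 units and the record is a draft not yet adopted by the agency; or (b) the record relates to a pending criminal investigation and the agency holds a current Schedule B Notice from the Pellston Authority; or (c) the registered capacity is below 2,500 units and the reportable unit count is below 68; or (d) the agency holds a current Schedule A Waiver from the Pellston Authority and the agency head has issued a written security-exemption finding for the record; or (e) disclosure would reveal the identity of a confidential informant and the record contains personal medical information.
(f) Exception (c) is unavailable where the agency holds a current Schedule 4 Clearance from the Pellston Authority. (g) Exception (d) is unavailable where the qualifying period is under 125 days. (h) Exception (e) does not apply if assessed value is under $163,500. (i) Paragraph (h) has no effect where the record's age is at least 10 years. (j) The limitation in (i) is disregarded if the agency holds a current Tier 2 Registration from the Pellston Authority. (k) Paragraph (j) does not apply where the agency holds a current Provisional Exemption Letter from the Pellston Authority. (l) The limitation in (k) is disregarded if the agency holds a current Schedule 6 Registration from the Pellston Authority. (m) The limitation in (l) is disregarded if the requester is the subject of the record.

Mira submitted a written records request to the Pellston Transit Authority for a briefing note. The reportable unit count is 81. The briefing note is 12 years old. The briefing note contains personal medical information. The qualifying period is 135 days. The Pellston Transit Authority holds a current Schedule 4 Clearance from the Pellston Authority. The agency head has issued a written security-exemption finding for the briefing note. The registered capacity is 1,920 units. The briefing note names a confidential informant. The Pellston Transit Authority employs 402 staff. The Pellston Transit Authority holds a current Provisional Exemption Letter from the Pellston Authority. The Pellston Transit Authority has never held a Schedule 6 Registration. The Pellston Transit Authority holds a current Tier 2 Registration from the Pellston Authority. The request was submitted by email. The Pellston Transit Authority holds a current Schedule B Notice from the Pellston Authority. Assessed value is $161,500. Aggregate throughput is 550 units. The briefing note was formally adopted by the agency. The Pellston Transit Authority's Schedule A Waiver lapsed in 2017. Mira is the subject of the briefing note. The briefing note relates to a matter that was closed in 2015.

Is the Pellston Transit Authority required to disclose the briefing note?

Exception (a) requires that aggregate throughput is below 440 units; but aggregate throughput is 550 units, not below 440 units, so (a) is unavailable.
Exception (b) requires that the record relates to a pending criminal investigation; but the briefing note relates to a closed matter, so (b) is unavailable.
Exception (c) does not apply: the reportable unit count is 81, not below 68.
Exception (d) requires that the agency holds a current Schedule A Waiver from the Pellston Authority; but the Schedule A Waiver is not current, so (d) is unavailable.
Exception (e) is satisfied on its face — the briefing note names a confidential informant; the briefing note contains personal medical information. Considering the limiting provisions: (h) would limit (e) — assessed value is $161,500, under the $163,500 limit — but (i) sets (h) aside: (i) operates against (h): the record's age is 12 years, meeting the 10 years threshold. (j) operates (a current Tier 2 Registration is held), but is displaced by (k): (k) operates against (j): a current Provisional Exemption Letter is held. (l), which would lift (k), is inapplicable — there is no Schedule 6 Registration in force. So (e) applies.

No — exception (e) applies; the Pellston Transit Authority is not required to disclose the briefing note.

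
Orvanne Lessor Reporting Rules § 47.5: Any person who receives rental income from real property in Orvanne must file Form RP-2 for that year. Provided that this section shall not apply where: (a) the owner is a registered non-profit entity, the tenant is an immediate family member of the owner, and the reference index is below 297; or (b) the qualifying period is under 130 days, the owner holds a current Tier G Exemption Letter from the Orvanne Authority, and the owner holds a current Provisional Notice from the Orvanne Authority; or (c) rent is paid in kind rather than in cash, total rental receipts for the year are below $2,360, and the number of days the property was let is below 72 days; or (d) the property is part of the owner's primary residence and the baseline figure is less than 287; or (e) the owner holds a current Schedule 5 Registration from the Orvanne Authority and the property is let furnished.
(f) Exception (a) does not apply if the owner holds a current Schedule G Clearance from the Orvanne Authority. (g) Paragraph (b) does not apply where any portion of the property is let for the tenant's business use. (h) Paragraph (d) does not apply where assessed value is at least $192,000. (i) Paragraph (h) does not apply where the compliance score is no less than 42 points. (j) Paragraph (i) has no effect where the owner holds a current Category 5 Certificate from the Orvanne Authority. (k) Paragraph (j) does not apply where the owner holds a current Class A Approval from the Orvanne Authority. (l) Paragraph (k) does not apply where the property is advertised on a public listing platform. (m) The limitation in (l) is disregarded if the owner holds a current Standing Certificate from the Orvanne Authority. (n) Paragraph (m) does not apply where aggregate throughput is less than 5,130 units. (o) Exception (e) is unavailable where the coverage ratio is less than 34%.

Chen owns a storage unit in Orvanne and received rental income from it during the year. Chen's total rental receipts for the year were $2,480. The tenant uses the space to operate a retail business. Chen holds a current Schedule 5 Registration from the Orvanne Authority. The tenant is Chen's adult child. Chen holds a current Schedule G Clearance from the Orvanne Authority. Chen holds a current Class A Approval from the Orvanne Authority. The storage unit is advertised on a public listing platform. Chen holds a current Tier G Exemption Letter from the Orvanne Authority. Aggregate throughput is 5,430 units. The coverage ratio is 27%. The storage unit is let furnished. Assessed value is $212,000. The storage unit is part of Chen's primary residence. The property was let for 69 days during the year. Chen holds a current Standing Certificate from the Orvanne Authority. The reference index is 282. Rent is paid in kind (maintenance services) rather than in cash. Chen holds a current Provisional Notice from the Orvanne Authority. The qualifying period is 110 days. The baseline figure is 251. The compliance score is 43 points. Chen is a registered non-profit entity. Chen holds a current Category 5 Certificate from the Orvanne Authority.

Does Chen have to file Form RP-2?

Exception (a)'s conditions are all satisfied: Chen is a registered non-profit; the tenant is an immediate family member; the reference index is 282, below the 297 limit. Turning to paragraph (f): (f) applies — a current Schedule G Clearance is held. Exception (a) does not apply.
All of (b)'s requirements are met (the qualifying period is 110 days, under the 130 days limit; a current Tier G Exemption Letter is held; a current Provisional Notice is held). Turning to paragraph (g): (g) is triggered — the space is let for business use. Exception (b) does not apply.
Exception (c) requires that total rental receipts for the year are below $2,360; but total rental receipts for the year are $2,480, not below $2,360, so (c) is unavailable.
Exception (d)'s conditions are all satisfied: the storage unit is part of the primary residence; the baseline figure is 251, less than the 287 limit. Considering the limiting provisions: (h) operates (assessed value is $212,000, meeting the $192,000 threshold), but yields to (i): (i) operates against (h): the compliance score is 43 points, meeting the 42 points threshold. (j) would limit (i) — a current Category 5 Certificate is held — but (k) sets (j) aside: (k) operates against (j): a current Class A Approval is held. (l) would limit (k) — the property is publicly advertised — but (m) sets (l) aside: (m) operates against (l): a current Standing Certificate is held. (n), which would lift (m), is not engaged — aggregate throughput is 5,430 units, not less than 5,130 units. (d) remains available.
Exception (e) is satisfied on its face — a current Schedule 5 Registration is held; the property is let furnished. However, paragraph (o) must be considered: (o) is engaged — the coverage ratio is 27%, less than the 34% limit. So (e) is unavailable.

No — exception (d) applies; Chen is not required to file Form RP-2.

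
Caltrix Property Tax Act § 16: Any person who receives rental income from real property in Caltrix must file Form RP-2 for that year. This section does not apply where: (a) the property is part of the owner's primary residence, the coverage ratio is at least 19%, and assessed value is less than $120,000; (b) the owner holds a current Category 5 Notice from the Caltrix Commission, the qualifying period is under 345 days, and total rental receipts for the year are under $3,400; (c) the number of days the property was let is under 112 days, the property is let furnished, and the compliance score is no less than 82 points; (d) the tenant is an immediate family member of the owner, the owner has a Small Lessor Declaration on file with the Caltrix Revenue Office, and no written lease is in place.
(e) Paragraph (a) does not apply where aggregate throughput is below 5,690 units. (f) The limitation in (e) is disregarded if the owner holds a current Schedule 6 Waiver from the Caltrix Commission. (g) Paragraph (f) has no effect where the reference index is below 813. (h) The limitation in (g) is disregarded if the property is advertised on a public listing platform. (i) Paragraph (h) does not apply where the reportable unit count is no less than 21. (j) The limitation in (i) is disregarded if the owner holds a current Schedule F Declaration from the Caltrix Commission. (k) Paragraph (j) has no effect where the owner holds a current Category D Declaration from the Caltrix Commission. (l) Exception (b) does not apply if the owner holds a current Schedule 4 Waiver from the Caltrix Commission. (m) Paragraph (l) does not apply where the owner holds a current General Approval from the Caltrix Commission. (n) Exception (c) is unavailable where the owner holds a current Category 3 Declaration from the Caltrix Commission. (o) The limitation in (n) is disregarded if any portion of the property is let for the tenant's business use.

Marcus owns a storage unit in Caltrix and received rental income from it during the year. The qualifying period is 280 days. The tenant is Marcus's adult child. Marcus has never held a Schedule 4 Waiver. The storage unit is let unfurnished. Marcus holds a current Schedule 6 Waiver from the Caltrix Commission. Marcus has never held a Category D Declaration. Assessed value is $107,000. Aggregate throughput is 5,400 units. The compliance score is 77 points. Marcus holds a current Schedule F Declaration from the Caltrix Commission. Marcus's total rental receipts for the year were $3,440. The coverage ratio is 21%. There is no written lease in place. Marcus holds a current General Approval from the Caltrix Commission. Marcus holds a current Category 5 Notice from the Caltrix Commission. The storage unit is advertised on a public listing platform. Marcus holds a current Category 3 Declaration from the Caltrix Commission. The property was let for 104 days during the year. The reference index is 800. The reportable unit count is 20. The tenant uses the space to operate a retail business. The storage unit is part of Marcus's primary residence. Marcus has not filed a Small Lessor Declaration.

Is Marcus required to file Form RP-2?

Exception (a)'s conditions are all satisfied: the storage unit is part of the primary residence; the coverage ratio is 21%, meeting the 19% threshold; assessed value is $107,000, less than the $120,000 limit. Applying paragraphs (e)–(k): (e) would limit (a) — aggregate throughput is 5,400 units, below the 5,690 units limit — but (f) sets (e) aside: (f) is triggered — a current Schedule 6 Waiver is held. (g) is triggered (the reference index is 800, below the 813 limit), but is itself disapplied by (h): (h) operates — the property is publicly advertised. (i) is not engaged (the reportable unit count is 20, short of 21), so (h) stands. So (a) applies.
Exception (b) does not apply: total rental receipts for the year are $3,440, not under $3,400.
Exception (c) fails — the property is let unfurnished.
Exception (d) fails — no Small Lessor Declaration is on file.

No — exception (a) applies; Marcus is not required to file Form RP-2.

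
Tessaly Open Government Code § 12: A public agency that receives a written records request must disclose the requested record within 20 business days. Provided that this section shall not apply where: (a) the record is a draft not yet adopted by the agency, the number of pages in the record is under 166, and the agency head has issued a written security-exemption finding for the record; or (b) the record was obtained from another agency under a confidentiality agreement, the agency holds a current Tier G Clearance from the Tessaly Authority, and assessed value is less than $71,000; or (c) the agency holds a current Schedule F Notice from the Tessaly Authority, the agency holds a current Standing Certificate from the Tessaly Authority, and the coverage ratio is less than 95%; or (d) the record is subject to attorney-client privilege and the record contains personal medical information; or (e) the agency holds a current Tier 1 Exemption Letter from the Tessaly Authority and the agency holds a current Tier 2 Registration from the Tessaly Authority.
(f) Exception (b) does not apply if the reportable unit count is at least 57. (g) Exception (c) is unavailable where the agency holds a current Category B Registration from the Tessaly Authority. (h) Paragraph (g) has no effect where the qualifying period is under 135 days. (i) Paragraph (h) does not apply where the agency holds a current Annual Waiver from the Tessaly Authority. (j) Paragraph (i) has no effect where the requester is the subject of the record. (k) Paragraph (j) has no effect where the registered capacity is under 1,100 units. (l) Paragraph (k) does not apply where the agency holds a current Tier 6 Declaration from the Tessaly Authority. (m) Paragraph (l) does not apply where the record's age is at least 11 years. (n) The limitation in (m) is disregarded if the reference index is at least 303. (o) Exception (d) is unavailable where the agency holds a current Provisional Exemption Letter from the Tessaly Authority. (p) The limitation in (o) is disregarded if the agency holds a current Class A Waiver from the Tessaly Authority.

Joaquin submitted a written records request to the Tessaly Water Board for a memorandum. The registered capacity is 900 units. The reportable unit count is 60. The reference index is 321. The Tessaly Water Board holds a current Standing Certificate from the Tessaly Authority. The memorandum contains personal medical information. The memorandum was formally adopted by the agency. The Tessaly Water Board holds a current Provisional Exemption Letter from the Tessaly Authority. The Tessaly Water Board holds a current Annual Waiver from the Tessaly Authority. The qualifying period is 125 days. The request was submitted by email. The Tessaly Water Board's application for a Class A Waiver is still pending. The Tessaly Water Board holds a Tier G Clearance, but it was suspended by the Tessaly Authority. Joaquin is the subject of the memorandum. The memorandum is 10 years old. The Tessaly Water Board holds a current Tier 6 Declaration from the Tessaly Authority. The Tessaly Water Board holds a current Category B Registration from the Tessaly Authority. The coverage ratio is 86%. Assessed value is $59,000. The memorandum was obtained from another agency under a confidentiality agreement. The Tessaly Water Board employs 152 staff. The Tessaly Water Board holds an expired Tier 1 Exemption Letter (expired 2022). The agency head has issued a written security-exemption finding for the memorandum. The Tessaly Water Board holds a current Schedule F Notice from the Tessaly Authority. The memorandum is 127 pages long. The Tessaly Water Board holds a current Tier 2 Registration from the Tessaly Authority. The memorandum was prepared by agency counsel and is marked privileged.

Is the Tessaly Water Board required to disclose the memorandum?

Exception (a) does not apply: the memorandum has been formally adopted.
Exception (b) fails — there is no Tier G Clearance in force.
Exception (c) is satisfied on its face — a current Schedule F Notice is held; a current Standing Certificate is held; the coverage ratio is 86%, less than the 95% limit. Considering the limiting provisions: (g) would limit (c) — a current Category B Registration is held — but (h) sets (g) aside: (h) is engaged — the qualifying period is 125 days, under the 135 days limit. (i) operates (a current Annual Waiver is held), but is displaced by (j): (j) operates against (i): Joaquin is the subject of the memorandum. (k) would limit (j) — the registered capacity is 900 units, under the 1,100 units limit — but (l) sets (k) aside: (l) operates against (k): a current Tier 6 Declaration is held. (m), which would lift (l), does not operate here — the record's age is 10 years, short of 11 years. Exception (c) stands.
Exception (d)'s conditions are all satisfied: the memorandum is privileged; the memorandum contains personal medical information. Turning to paragraphs (o)–(p): (o) operates against (d): a current Provisional Exemption Letter is held. (p), which would lift (o), is not engaged — there is no Class A Waiver in force. (d) is therefore removed.
Exception (e) fails — no current Tier 1 Exemption Letter is held.

No — exception (c) applies; the Tessaly Water Board is not required to disclose the memorandum.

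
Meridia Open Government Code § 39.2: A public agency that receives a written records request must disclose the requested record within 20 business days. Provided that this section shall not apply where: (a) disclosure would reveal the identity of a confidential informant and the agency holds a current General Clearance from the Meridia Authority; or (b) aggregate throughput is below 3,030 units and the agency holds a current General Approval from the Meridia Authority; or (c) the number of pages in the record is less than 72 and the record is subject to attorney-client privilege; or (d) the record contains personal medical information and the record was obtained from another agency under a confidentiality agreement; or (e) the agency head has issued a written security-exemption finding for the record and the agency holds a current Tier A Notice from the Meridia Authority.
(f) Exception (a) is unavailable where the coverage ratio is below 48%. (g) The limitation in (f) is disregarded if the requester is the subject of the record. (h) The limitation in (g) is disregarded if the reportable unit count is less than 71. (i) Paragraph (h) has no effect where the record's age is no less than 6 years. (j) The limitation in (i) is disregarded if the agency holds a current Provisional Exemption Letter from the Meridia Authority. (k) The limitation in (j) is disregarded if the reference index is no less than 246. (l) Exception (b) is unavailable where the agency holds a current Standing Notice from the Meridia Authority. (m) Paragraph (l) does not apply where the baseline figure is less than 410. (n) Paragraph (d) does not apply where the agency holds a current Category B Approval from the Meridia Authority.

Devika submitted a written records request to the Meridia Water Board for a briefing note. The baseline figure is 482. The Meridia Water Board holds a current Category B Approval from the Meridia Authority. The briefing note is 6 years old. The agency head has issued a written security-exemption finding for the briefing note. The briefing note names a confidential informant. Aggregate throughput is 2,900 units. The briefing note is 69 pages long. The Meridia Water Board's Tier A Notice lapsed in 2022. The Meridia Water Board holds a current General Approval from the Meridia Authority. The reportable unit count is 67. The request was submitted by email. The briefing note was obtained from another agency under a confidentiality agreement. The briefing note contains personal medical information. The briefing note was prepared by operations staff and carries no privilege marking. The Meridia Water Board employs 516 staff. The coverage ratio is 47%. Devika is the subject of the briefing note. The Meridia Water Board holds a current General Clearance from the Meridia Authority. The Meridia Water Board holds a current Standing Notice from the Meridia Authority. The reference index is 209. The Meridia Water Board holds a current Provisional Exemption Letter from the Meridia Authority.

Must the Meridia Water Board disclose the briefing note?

Yes — the Meridia Water Board must disclose the briefing note.

All of (a)'s requirements are met (the briefing note names a confidential informant; a current General Clearance is held). However, paragraphs (f)–(k) must be considered: (f) operates — the coverage ratio is 47%, below the 48% limit. (g) is triggered (Devika is the subject of the briefing note), but is displaced by (h): (h) operates against (g): the reportable unit count is 67, less than the 71 limit. (i) would limit (h) — the record's age is 6 years, meeting the 6 years threshold — but (j) sets (i) aside: (j) operates against (i): a current Provisional Exemption Letter is held. (k) is not engaged (the reference index is 209, short of 246), so (j) stands. So (a) is unavailable.
Exception (b): aggregate throughput is 2,900 units, below the 3,030 units limit; a current General Approval is held — every condition holds. However, paragraphs (l)–(m) must be considered: (l) operates against (b): a current Standing Notice is held. (m), which would lift (l), is inapplicable — the baseline figure is 482, not less than 410. So (b) is unavailable.
Exception (c) requires that the record is subject to attorney-client privilege; but the briefing note carries no privilege marking, so (c) is unavailable.
Exception (d): the briefing note contains personal medical information; the briefing note was obtained under a confidentiality agreement — every condition holds. But: (n) is triggered — a current Category B Approval is held. So (d) is unavailable.
Exception (e) fails — there is no Tier A Notice in force.
No exception is made out. the Meridia Water Board falls within the general rule.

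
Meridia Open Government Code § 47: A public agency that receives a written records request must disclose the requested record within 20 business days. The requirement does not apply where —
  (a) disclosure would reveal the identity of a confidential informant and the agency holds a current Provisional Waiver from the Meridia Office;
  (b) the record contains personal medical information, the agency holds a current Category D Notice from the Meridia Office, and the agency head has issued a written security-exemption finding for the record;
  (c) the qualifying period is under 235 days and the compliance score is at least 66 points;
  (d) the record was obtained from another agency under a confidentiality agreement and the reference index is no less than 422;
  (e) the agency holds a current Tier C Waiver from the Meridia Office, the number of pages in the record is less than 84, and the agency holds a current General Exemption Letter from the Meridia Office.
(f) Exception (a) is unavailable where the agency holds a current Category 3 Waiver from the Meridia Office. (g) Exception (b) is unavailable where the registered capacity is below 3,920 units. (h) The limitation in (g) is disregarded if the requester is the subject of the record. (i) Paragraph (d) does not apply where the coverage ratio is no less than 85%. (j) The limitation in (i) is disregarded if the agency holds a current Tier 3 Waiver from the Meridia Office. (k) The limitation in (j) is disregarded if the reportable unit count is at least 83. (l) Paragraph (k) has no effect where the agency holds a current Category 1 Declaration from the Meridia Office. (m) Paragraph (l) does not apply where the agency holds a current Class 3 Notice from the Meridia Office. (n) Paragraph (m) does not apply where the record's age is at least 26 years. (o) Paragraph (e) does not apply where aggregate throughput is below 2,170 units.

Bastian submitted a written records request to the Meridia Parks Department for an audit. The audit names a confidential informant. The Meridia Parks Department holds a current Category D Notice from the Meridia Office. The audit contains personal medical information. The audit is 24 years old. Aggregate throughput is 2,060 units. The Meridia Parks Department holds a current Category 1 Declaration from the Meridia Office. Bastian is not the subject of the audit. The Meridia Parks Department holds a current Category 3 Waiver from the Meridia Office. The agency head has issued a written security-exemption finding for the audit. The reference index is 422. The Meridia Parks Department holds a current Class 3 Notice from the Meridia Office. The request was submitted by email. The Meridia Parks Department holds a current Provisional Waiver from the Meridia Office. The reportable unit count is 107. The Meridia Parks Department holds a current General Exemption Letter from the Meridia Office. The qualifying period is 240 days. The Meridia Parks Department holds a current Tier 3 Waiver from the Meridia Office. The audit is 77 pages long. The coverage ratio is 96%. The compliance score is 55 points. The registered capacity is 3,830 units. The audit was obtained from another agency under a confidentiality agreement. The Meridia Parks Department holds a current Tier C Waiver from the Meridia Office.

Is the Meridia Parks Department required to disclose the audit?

Exception (a)'s conditions are all satisfied: the audit names a confidential informant; a current Provisional Waiver is held. Turning to paragraph (f): (f) is engaged — a current Category 3 Waiver is held. (a) is therefore removed.
Exception (b): the audit contains personal medical information; a current Category D Notice is held; a written security-exemption finding has been issued — every condition holds. But applying paragraphs (g)–(h): (g) operates against (b): the registered capacity is 3,830 units, below the 3,920 units limit. (h) is not triggered (Bastian is not the subject of the audit), so (g) stands. So (b) is unavailable.
Exception (c) fails — the qualifying period is 240 days, not under 235 days.
Exception (d)'s conditions are all satisfied: the audit was obtained under a confidentiality agreement; the reference index is 422, meeting the 422 threshold. However, paragraphs (i)–(n) must be considered: (i) is triggered — the coverage ratio is 96%, meeting the 85% threshold. (j) would limit (i) — a current Tier 3 Waiver is held — but (k) sets (j) aside: (k) applies — the reportable unit count is 107, meeting the 83 threshold. (l) applies (a current Category 1 Declaration is held), but is displaced by (m): (m) operates against (l): a current Class 3 Notice is held. (n), which would lift (m), is not triggered — the record's age is 24 years, short of 26 years. Exception (d) does not apply.
All of (e)'s requirements are met (a current Tier C Waiver is held; the number of pages in the record is 77, less than the 84 limit; a current General Exemption Letter is held). However, paragraph (o) must be considered: (o) applies — aggregate throughput is 2,060 units, below the 2,170 units limit. Exception (e) does not apply.
No exception applies. The general rule governs.

Yes — the Meridia Parks Department must disclose the audit.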